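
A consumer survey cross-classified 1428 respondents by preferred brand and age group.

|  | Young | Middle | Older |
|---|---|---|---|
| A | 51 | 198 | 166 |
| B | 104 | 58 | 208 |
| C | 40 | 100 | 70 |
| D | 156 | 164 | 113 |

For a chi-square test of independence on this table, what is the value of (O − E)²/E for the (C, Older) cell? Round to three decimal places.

Row total (C) = 210; column total (Older) = 557; N = 1428.
Expected count E = 210 × 557 / 1428 = 81.91176.
Contribution = (O − E)²/E = (70 − 81.91176)² / 81.91176 = 1.732.

1.732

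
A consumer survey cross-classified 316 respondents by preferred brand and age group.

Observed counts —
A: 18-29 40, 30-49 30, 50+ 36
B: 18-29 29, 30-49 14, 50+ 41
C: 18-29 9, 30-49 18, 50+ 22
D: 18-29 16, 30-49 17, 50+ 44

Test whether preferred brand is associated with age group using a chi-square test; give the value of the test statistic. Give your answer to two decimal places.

18.52

Row totals: 106, 84, 49, 77. Column totals: 94, 79, 143. Grand total N = 316.
Expected counts (row total × column total / N):
  A, 18-29: 106×94/316 = 31.532
  A, 30-49: 106×79/316 = 26.500
  A, 50+: 106×143/316 = 47.968
  B, 18-29: 84×94/316 = 24.987
  B, 30-49: 84×79/316 = 21.000
  B, 50+: 84×143/316 = 38.013
  C, 18-29: 49×94/316 = 14.576
  C, 30-49: 49×79/316 = 12.250
  C, 50+: 49×143/316 = 22.174
  D, 18-29: 77×94/316 = 22.905
  D, 30-49: 77×79/316 = 19.250
  D, 50+: 77×143/316 = 34.845
Contributions (O − E)²/E:
  (40 − 31.532)²/31.532 = 2.2741
  (30 − 26.500)²/26.500 = 0.4623
  (36 − 47.968)²/47.968 = 2.9860
  (29 − 24.987)²/24.987 = 0.6445
  (14 − 21.000)²/21.000 = 2.3333
  (41 − 38.013)²/38.013 = 0.2347
  (9 − 14.576)²/14.576 = 2.1331
  (18 − 12.250)²/12.250 = 2.6990
  (22 − 22.174)²/22.174 = 0.0014
  (16 − 22.905)²/22.905 = 2.0816
  (17 − 19.250)²/19.250 = 0.2630
  (44 − 34.845)²/34.845 = 2.4053
χ² = 2.2741 + 0.4623 + 2.9860 + 0.6445 + 2.3333 + 0.2347 + 2.1331 + 2.6990 + 0.0014 + 2.0816 + 0.2630 + 2.4053 = 18.52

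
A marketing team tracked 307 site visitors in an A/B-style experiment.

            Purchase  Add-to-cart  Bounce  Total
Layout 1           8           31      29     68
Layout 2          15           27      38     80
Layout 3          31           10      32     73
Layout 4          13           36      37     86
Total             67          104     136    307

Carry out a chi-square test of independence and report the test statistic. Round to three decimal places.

32.932

Grand total N = 307.
Expected counts (row total × column total / N):
  Layout 1, Purchase: 68×67/307 = 14.8404
  Layout 1, Add-to-cart: 68×104/307 = 23.0358
  Layout 1, Bounce: 68×136/307 = 30.1238
  Layout 2, Purchase: 80×67/307 = 17.4593
  Layout 2, Add-to-cart: 80×104/307 = 27.1010
  Layout 2, Bounce: 80×136/307 = 35.4397
  Layout 3, Purchase: 73×67/307 = 15.9316
  Layout 3, Add-to-cart: 73×104/307 = 24.7296
  Layout 3, Bounce: 73×136/307 = 32.3388
  Layout 4, Purchase: 86×67/307 = 18.7687
  Layout 4, Add-to-cart: 86×104/307 = 29.1336
  Layout 4, Bounce: 86×136/307 = 38.0977
Contributions (O − E)²/E:
  (8 − 14.8404)²/14.8404 = 3.1530
  (31 − 23.0358)²/23.0358 = 2.7535
  (29 − 30.1238)²/30.1238 = 0.0419
  (15 − 17.4593)²/17.4593 = 0.3464
  (27 − 27.1010)²/27.1010 = 0.0004
  (38 − 35.4397)²/35.4397 = 0.1850
  (31 − 15.9316)²/15.9316 = 14.2520
  (10 − 24.7296)²/24.7296 = 8.7733
  (32 − 32.3388)²/32.3388 = 0.0035
  (13 − 18.7687)²/18.7687 = 1.7731
  (36 − 29.1336)²/29.1336 = 1.6183
  (37 − 38.0977)²/38.0977 = 0.0316
χ² = 3.1530 + 2.7535 + 0.0419 + 0.3464 + 0.0004 + 0.1850 + 14.2520 + 8.7733 + 0.0035 + 1.7731 + 1.6183 + 0.0316 = 32.932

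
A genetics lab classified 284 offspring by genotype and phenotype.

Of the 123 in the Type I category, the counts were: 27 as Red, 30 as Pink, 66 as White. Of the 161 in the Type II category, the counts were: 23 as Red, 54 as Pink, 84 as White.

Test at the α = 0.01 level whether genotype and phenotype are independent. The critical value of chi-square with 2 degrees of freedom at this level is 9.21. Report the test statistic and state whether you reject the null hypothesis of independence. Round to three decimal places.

4.330; fail to reject H₀

Row totals: 123, 161. Column totals: 50, 84, 150. Grand total N = 284.
Expected counts (row total × column total / N):
  Type I, Red: 123×50/284 = 21.6549
  Type I, Pink: 123×84/284 = 36.3803
  Type I, White: 123×150/284 = 64.9648
  Type II, Red: 161×50/284 = 28.3451
  Type II, Pink: 161×84/284 = 47.6197
  Type II, White: 161×150/284 = 85.0352
Contributions (O − E)²/E:
  (27 − 21.6549)²/21.6549 = 1.3193
  (30 − 36.3803)²/36.3803 = 1.1190
  (66 − 64.9648)²/64.9648 = 0.0165
  (23 − 28.3451)²/28.3451 = 1.0079
  (54 − 47.6197)²/47.6197 = 0.8549
  (84 − 85.0352)²/85.0352 = 0.0126
χ² = 1.3193 + 1.1190 + 0.0165 + 1.0079 + 0.8549 + 0.0126 = 4.330
df = (2−1)(3−1) = 2. Since 4.330 < 9.21, fail to reject the null hypothesis of independence at α = 0.01.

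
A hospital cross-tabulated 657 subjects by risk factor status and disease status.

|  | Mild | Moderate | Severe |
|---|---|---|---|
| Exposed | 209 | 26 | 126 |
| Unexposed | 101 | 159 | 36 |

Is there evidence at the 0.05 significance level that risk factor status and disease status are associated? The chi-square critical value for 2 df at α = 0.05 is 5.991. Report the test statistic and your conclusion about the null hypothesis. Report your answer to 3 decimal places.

Row totals: 361, 296. Column totals: 310, 185, 162. Grand total N = 657.
Expected counts (row total × column total / N):
  Exposed, Mild: 361×310/657 = 170.3349
  Exposed, Moderate: 361×185/657 = 101.6514
  Exposed, Severe: 361×162/657 = 89.0137
  Unexposed, Mild: 296×310/657 = 139.6651
  Unexposed, Moderate: 296×185/657 = 83.3486
  Unexposed, Severe: 296×162/657 = 72.9863
Contributions (O − E)²/E:
  (209 − 170.3349)²/170.3349 = 8.7768
  (26 − 101.6514)²/101.6514 = 56.3016
  (126 − 89.0137)²/89.0137 = 15.3683
  (101 − 139.6651)²/139.6651 = 10.7041
  (159 − 83.3486)²/83.3486 = 68.6650
  (36 − 72.9863)²/72.9863 = 18.7431
χ² = 8.7768 + 56.3016 + 15.3683 + 10.7041 + 68.6650 + 18.7431 = 178.559
df = (2−1)(3−1) = 2. Since 178.559 > 5.991, reject the null hypothesis of independence at α = 0.05.

178.559; reject H₀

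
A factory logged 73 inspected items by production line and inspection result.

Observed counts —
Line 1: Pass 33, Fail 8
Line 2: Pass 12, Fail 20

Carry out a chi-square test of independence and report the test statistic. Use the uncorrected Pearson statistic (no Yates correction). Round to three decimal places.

14.047

Row totals: 41, 32. Column totals: 45, 28. Grand total N = 73.
Expected counts (row total × column total / N):
  Line 1, Pass: 41×45/73 = 25.2740
  Line 1, Fail: 41×28/73 = 15.7260
  Line 2, Pass: 32×45/73 = 19.7260
  Line 2, Fail: 32×28/73 = 12.2740
Contributions (O − E)²/E:
  (33 − 25.2740)²/25.2740 = 2.3618
  (8 − 15.7260)²/15.7260 = 3.7957
  (12 − 19.7260)²/19.7260 = 3.0260
  (20 − 12.2740)²/12.2740 = 4.8632
χ² = 2.3618 + 3.7957 + 3.0260 + 4.8632 = 14.047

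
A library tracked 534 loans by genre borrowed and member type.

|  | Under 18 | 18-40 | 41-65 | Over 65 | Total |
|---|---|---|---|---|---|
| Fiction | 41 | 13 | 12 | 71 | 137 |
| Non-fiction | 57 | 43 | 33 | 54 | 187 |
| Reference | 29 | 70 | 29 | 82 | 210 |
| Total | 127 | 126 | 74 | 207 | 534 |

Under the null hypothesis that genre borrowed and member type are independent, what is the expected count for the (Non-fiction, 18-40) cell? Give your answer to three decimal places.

Row total (Non-fiction) = 187; column total (18-40) = 126; grand total N = 534.
Expected count = (row total × column total) / N = 187 × 126 / 534 = 44.124.

44.124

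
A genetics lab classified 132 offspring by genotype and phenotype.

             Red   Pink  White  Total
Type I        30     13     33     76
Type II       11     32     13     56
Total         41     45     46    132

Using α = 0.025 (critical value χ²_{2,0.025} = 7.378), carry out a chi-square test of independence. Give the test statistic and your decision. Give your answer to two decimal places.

23.02; reject H₀

Grand total N = 132.
Expected counts (row total × column total / N):
  Type I, Red: 76×41/132 = 23.606
  Type I, Pink: 76×45/132 = 25.909
  Type I, White: 76×46/132 = 26.485
  Type II, Red: 56×41/132 = 17.394
  Type II, Pink: 56×45/132 = 19.091
  Type II, White: 56×46/132 = 19.515
Contributions (O − E)²/E:
  (30 − 23.606)²/23.606 = 1.7319
  (13 − 25.909)²/25.909 = 6.4318
  (33 − 26.485)²/26.485 = 1.6026
  (11 − 17.394)²/17.394 = 2.3504
  (32 − 19.091)²/19.091 = 8.7288
  (13 − 19.515)²/19.515 = 2.1750
χ² = 1.7319 + 6.4318 + 1.6026 + 2.3504 + 8.7288 + 2.1750 = 23.02
df = (2−1)(3−1) = 2. Since 23.02 > 7.378, reject the null hypothesis of independence at α = 0.025.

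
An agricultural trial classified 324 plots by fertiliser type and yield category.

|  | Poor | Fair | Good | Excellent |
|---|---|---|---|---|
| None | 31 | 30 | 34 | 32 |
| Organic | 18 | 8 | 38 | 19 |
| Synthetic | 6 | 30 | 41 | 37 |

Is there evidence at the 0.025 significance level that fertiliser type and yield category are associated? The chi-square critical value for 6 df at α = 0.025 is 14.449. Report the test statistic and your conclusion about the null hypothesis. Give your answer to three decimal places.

Row totals: 127, 83, 114. Column totals: 55, 68, 113, 88. Grand total N = 324.
Expected counts (row total × column total / N):
  None, Poor: 127×55/324 = 21.5586
  None, Fair: 127×68/324 = 26.6543
  None, Good: 127×113/324 = 44.2932
  None, Excellent: 127×88/324 = 34.4938
  Organic, Poor: 83×55/324 = 14.0895
  Organic, Fair: 83×68/324 = 17.4198
  Organic, Good: 83×113/324 = 28.9475
  Organic, Excellent: 83×88/324 = 22.5432
  Synthetic, Poor: 114×55/324 = 19.3519
  Synthetic, Fair: 114×68/324 = 23.9259
  Synthetic, Good: 114×113/324 = 39.7593
  Synthetic, Excellent: 114×88/324 = 30.9630
Contributions (O − E)²/E:
  (31 − 21.5586)²/21.5586 = 4.1348
  (30 − 26.6543)²/26.6543 = 0.4200
  (34 − 44.2932)²/44.2932 = 2.3920
  (32 − 34.4938)²/34.4938 = 0.1803
  (18 − 14.0895)²/14.0895 = 1.0853
  (8 − 17.4198)²/17.4198 = 5.0938
  (38 − 28.9475)²/28.9475 = 2.8309
  (19 − 22.5432)²/22.5432 = 0.5569
  (6 − 19.3519)²/19.3519 = 9.2122
  (30 − 23.9259)²/23.9259 = 1.5420
  (41 − 39.7593)²/39.7593 = 0.0387
  (37 − 30.9630)²/30.9630 = 1.1771
χ² = 4.1348 + 0.4200 + 2.3920 + 0.1803 + 1.0853 + 5.0938 + 2.8309 + 0.5569 + 9.2122 + 1.5420 + 0.0387 + 1.1771 = 28.664
df = (3−1)(4−1) = 6. Since 28.664 > 14.449, reject the null hypothesis of independence at α = 0.025.

28.664; reject H₀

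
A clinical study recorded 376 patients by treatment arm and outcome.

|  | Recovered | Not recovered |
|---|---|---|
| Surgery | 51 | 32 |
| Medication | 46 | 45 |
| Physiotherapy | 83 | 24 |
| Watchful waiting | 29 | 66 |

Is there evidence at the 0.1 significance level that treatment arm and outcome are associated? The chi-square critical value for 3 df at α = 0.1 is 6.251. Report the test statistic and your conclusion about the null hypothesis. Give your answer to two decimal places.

47.20; reject H₀

Row totals: 83, 91, 107, 95. Column totals: 209, 167. Grand total N = 376.
Expected counts (row total × column total / N):
  Surgery, Recovered: 83×209/376 = 46.136
  Surgery, Not recovered: 83×167/376 = 36.864
  Medication, Recovered: 91×209/376 = 50.582
  Medication, Not recovered: 91×167/376 = 40.418
  Physiotherapy, Recovered: 107×209/376 = 59.476
  Physiotherapy, Not recovered: 107×167/376 = 47.524
  Watchful waiting, Recovered: 95×209/376 = 52.806
  Watchful waiting, Not recovered: 95×167/376 = 42.194
Contributions (O − E)²/E:
  (51 − 46.136)²/46.136 = 0.5128
  (32 − 36.864)²/36.864 = 0.6418
  (46 − 50.582)²/50.582 = 0.4151
  (45 − 40.418)²/40.418 = 0.5194
  (83 − 59.476)²/59.476 = 9.3042
  (24 − 47.524)²/47.524 = 11.6442
  (29 − 52.806)²/52.806 = 10.7322
  (66 − 42.194)²/42.194 = 13.4314
χ² = 0.5128 + 0.6418 + 0.4151 + 0.5194 + 9.3042 + 11.6442 + 10.7322 + 13.4314 = 47.20
df = (4−1)(2−1) = 3. Since 47.20 > 6.251, reject the null hypothesis of independence at α = 0.1.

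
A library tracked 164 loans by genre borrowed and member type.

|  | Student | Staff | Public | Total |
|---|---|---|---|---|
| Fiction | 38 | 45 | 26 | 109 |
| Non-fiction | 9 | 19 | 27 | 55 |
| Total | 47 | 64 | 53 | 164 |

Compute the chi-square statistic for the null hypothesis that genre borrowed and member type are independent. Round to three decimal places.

11.995

Grand total N = 164.
Expected counts (row total × column total / N):
  Fiction, Student: 109×47/164 = 31.2378
  Fiction, Staff: 109×64/164 = 42.5366
  Fiction, Public: 109×53/164 = 35.2256
  Non-fiction, Student: 55×47/164 = 15.7622
  Non-fiction, Staff: 55×64/164 = 21.4634
  Non-fiction, Public: 55×53/164 = 17.7744
Contributions (O − E)²/E:
  (38 − 31.2378)²/31.2378 = 1.4638
  (45 − 42.5366)²/42.5366 = 0.1427
  (26 − 35.2256)²/35.2256 = 2.4162
  (9 − 15.7622)²/15.7622 = 2.9011
  (19 − 21.4634)²/21.4634 = 0.2827
  (27 − 17.7744)²/17.7744 = 4.7884
χ² = 1.4638 + 0.1427 + 2.4162 + 2.9011 + 0.2827 + 4.7884 = 11.995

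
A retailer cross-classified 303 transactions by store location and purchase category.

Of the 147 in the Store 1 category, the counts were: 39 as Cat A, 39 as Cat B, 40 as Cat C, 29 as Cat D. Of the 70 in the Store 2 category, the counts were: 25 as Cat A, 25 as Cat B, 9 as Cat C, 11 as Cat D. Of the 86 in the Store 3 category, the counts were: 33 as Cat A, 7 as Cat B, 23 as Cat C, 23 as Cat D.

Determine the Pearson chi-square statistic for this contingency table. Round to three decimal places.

23.432

Row totals: 147, 70, 86. Column totals: 97, 71, 72, 63. Grand total N = 303.
Expected counts (row total × column total / N):
  Store 1, Cat A: 147×97/303 = 47.0594
  Store 1, Cat B: 147×71/303 = 34.4455
  Store 1, Cat C: 147×72/303 = 34.9307
  Store 1, Cat D: 147×63/303 = 30.5644
  Store 2, Cat A: 70×97/303 = 22.4092
  Store 2, Cat B: 70×71/303 = 16.4026
  Store 2, Cat C: 70×72/303 = 16.6337
  Store 2, Cat D: 70×63/303 = 14.5545
  Store 3, Cat A: 86×97/303 = 27.5314
  Store 3, Cat B: 86×71/303 = 20.1518
  Store 3, Cat C: 86×72/303 = 20.4356
  Store 3, Cat D: 86×63/303 = 17.8812
Contributions (O − E)²/E:
  (39 − 47.0594)²/47.0594 = 1.3803
  (39 − 34.4455)²/34.4455 = 0.6022
  (40 − 34.9307)²/34.9307 = 0.7357
  (29 − 30.5644)²/30.5644 = 0.0801
  (25 − 22.4092)²/22.4092 = 0.2995
  (25 − 16.4026)²/16.4026 = 4.5063
  (9 − 16.6337)²/16.6337 = 3.5033
  (11 − 14.5545)²/14.5545 = 0.8681
  (33 − 27.5314)²/27.5314 = 1.0862
  (7 − 20.1518)²/20.1518 = 8.5833
  (23 − 20.4356)²/20.4356 = 0.3218
  (23 − 17.8812)²/17.8812 = 1.4653
χ² = 1.3803 + 0.6022 + 0.7357 + 0.0801 + 0.2995 + 4.5063 + 3.5033 + 0.8681 + 1.0862 + 8.5833 + 0.3218 + 1.4653 = 23.432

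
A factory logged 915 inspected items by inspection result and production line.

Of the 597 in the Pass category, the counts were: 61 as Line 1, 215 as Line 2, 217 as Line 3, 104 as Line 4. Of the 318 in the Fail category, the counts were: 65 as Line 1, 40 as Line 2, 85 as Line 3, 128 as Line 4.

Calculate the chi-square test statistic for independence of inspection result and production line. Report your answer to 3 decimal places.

105.103

Row totals: 597, 318. Column totals: 126, 255, 302, 232. Grand total N = 915.
Expected counts (row total × column total / N):
  Pass, Line 1: 597×126/915 = 82.2098
  Pass, Line 2: 597×255/915 = 166.3770
  Pass, Line 3: 597×302/915 = 197.0426
  Pass, Line 4: 597×232/915 = 151.3705
  Fail, Line 1: 318×126/915 = 43.7902
  Fail, Line 2: 318×255/915 = 88.6230
  Fail, Line 3: 318×302/915 = 104.9574
  Fail, Line 4: 318×232/915 = 80.6295
Contributions (O − E)²/E:
  (61 − 82.2098)²/82.2098 = 5.4720
  (215 − 166.3770)²/166.3770 = 14.2099
  (217 − 197.0426)²/197.0426 = 2.0214
  (104 − 151.3705)²/151.3705 = 14.8243
  (65 − 43.7902)²/43.7902 = 10.2730
  (40 − 88.6230)²/88.6230 = 26.6770
  (85 − 104.9574)²/104.9574 = 3.7949
  (128 − 80.6295)²/80.6295 = 27.8306
χ² = 5.4720 + 14.2099 + 2.0214 + 14.8243 + 10.2730 + 26.6770 + 3.7949 + 27.8306 = 105.103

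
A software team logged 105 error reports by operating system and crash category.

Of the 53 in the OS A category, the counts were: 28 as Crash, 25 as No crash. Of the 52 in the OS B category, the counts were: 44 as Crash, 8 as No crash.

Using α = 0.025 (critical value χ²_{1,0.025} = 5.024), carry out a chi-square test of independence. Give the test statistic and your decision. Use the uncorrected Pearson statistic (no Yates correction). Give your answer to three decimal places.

12.305; reject H₀

Row totals: 53, 52. Column totals: 72, 33. Grand total N = 105.
Expected counts (row total × column total / N):
  OS A, Crash: 53×72/105 = 36.3429
  OS A, No crash: 53×33/105 = 16.6571
  OS B, Crash: 52×72/105 = 35.6571
  OS B, No crash: 52×33/105 = 16.3429
Contributions (O − E)²/E:
  (28 − 36.3429)²/36.3429 = 1.9152
  (25 − 16.6571)²/16.6571 = 4.1786
  (44 − 35.6571)²/35.6571 = 1.9520
  (8 − 16.3429)²/16.3429 = 4.2590
χ² = 1.9152 + 4.1786 + 1.9520 + 4.2590 = 12.305
df = (2−1)(2−1) = 1. Since 12.305 > 5.024, reject the null hypothesis of independence at α = 0.025.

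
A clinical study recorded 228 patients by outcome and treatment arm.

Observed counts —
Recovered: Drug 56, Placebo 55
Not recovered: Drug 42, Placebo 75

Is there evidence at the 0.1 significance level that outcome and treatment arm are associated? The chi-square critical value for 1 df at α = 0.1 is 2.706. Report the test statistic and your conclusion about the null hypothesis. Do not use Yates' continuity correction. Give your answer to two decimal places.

4.92; reject H₀

Row totals: 111, 117. Column totals: 98, 130. Grand total N = 228.
Expected counts (row total × column total / N):
  Recovered, Drug: 111×98/228 = 47.711
  Recovered, Placebo: 111×130/228 = 63.289
  Not recovered, Drug: 117×98/228 = 50.289
  Not recovered, Placebo: 117×130/228 = 66.711
Contributions (O − E)²/E:
  (56 − 47.711)²/47.711 = 1.4401
  (55 − 63.289)²/63.289 = 1.0856
  (42 − 50.289)²/50.289 = 1.3663
  (75 − 66.711)²/66.711 = 1.0299
χ² = 1.4401 + 1.0856 + 1.3663 + 1.0299 = 4.92
df = (2−1)(2−1) = 1. Since 4.92 > 2.706, reject the null hypothesis of independence at α = 0.1.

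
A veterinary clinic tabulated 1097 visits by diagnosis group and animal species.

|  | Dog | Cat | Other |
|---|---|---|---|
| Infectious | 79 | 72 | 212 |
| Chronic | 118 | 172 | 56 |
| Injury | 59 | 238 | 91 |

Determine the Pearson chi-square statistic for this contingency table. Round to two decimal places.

218.18

Row totals: 363, 346, 388. Column totals: 256, 482, 359. Grand total N = 1097.
Expected counts (row total × column total / N):
  Infectious, Dog: 363×256/1097 = 84.711
  Infectious, Cat: 363×482/1097 = 159.495
  Infectious, Other: 363×359/1097 = 118.794
  Chronic, Dog: 346×256/1097 = 80.744
  Chronic, Cat: 346×482/1097 = 152.026
  Chronic, Other: 346×359/1097 = 113.231
  Injury, Dog: 388×256/1097 = 90.545
  Injury, Cat: 388×482/1097 = 170.479
  Injury, Other: 388×359/1097 = 126.975
Contributions (O − E)²/E:
  (79 − 84.711)²/84.711 = 0.3850
  (72 − 159.495)²/159.495 = 47.9976
  (212 − 118.794)²/118.794 = 73.1296
  (118 − 80.744)²/80.744 = 17.1902
  (172 − 152.026)²/152.026 = 2.6243
  (56 − 113.231)²/113.231 = 28.9266
  (59 − 90.545)²/90.545 = 10.9900
  (238 − 170.479)²/170.479 = 26.7428
  (91 − 126.975)²/126.975 = 10.1926
χ² = 0.3850 + 47.9976 + 73.1296 + 17.1902 + 2.6243 + 28.9266 + 10.9900 + 26.7428 + 10.1926 = 218.18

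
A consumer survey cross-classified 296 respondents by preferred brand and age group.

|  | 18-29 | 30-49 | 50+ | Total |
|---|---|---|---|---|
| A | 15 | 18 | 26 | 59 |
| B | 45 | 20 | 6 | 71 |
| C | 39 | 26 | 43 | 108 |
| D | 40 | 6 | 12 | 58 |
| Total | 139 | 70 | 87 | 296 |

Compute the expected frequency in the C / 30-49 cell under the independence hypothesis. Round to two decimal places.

25.54

Row total (C) = 108; column total (30-49) = 70; grand total N = 296.
Expected count = (row total × column total) / N = 108 × 70 / 296 = 25.54.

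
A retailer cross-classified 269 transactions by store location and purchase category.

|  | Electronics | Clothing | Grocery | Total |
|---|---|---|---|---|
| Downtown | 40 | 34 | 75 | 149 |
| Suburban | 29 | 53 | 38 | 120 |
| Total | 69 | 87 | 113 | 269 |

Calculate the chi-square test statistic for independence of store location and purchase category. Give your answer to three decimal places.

15.067

Grand total N = 269.
Expected counts (row total × column total / N):
  Downtown, Electronics: 149×69/269 = 38.2193
  Downtown, Clothing: 149×87/269 = 48.1896
  Downtown, Grocery: 149×113/269 = 62.5911
  Suburban, Electronics: 120×69/269 = 30.7807
  Suburban, Clothing: 120×87/269 = 38.8104
  Suburban, Grocery: 120×113/269 = 50.4089
Contributions (O − E)²/E:
  (40 − 38.2193)²/38.2193 = 0.0830
  (34 − 48.1896)²/48.1896 = 4.1782
  (75 − 62.5911)²/62.5911 = 2.4601
  (29 − 30.7807)²/30.7807 = 0.1030
  (53 − 38.8104)²/38.8104 = 5.1879
  (38 − 50.4089)²/50.4089 = 3.0546
χ² = 0.0830 + 4.1782 + 2.4601 + 0.1030 + 5.1879 + 3.0546 = 15.067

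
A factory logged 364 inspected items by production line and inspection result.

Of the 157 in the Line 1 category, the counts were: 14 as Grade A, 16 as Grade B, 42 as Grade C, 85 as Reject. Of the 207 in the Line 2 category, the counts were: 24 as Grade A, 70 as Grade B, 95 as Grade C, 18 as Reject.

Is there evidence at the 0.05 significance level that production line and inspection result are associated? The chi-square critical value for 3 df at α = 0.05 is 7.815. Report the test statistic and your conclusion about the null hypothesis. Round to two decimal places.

Row totals: 157, 207. Column totals: 38, 86, 137, 103. Grand total N = 364.
Expected counts (row total × column total / N):
  Line 1, Grade A: 157×38/364 = 16.390
  Line 1, Grade B: 157×86/364 = 37.093
  Line 1, Grade C: 157×137/364 = 59.091
  Line 1, Reject: 157×103/364 = 44.426
  Line 2, Grade A: 207×38/364 = 21.610
  Line 2, Grade B: 207×86/364 = 48.907
  Line 2, Grade C: 207×137/364 = 77.909
  Line 2, Reject: 207×103/364 = 58.574
Contributions (O − E)²/E:
  (14 − 16.390)²/16.390 = 0.3485
  (16 − 37.093)²/37.093 = 11.9946
  (42 − 59.091)²/59.091 = 4.9433
  (85 − 44.426)²/44.426 = 37.0560
  (24 − 21.610)²/21.610 = 0.2643
  (70 − 48.907)²/48.907 = 9.0972
  (95 − 77.909)²/77.909 = 3.7493
  (18 − 58.574)²/58.574 = 28.1055
χ² = 0.3485 + 11.9946 + 4.9433 + 37.0560 + 0.2643 + 9.0972 + 3.7493 + 28.1055 = 95.56
df = (2−1)(4−1) = 3. Since 95.56 > 7.815, reject the null hypothesis of independence at α = 0.05.

95.56; reject H₀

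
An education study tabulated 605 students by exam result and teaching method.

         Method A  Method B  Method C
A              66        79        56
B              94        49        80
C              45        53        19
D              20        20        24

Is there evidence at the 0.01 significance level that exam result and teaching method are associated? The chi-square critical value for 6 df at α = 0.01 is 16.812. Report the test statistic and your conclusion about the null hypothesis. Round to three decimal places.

30.684; reject H₀

Row totals: 201, 223, 117, 64. Column totals: 225, 201, 179. Grand total N = 605.
Expected counts (row total × column total / N):
  A, Method A: 201×225/605 = 74.7521
  A, Method B: 201×201/605 = 66.7785
  A, Method C: 201×179/605 = 59.4694
  B, Method A: 223×225/605 = 82.9339
  B, Method B: 223×201/605 = 74.0876
  B, Method C: 223×179/605 = 65.9785
  C, Method A: 117×225/605 = 43.5124
  C, Method B: 117×201/605 = 38.8711
  C, Method C: 117×179/605 = 34.6165
  D, Method A: 64×225/605 = 23.8017
  D, Method B: 64×201/605 = 21.2628
  D, Method C: 64×179/605 = 18.9355
Contributions (O − E)²/E:
  (66 − 74.7521)²/74.7521 = 1.0247
  (79 − 66.7785)²/66.7785 = 2.2367
  (56 − 59.4694)²/59.4694 = 0.2024
  (94 − 82.9339)²/82.9339 = 1.4766
  (49 − 74.0876)²/74.0876 = 8.4952
  (80 − 65.9785)²/65.9785 = 2.9798
  (45 − 43.5124)²/43.5124 = 0.0509
  (53 − 38.8711)²/38.8711 = 5.1356
  (19 − 34.6165)²/34.6165 = 7.0451
  (20 − 23.8017)²/23.8017 = 0.6072
  (20 − 21.2628)²/21.2628 = 0.0750
  (24 − 18.9355)²/18.9355 = 1.3546
χ² = 1.0247 + 2.2367 + 0.2024 + 1.4766 + 8.4952 + 2.9798 + 0.0509 + 5.1356 + 7.0451 + 0.6072 + 0.0750 + 1.3546 = 30.684
df = (4−1)(3−1) = 6. Since 30.684 > 16.812, reject the null hypothesis of independence at α = 0.01.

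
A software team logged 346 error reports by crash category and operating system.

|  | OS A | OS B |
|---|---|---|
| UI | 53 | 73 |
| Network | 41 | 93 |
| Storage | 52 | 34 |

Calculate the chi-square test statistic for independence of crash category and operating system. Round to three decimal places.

19.160

Row totals: 126, 134, 86. Column totals: 146, 200. Grand total N = 346.
Expected counts (row total × column total / N):
  UI, OS A: 126×146/346 = 53.1676
  UI, OS B: 126×200/346 = 72.8324
  Network, OS A: 134×146/346 = 56.5434
  Network, OS B: 134×200/346 = 77.4566
  Storage, OS A: 86×146/346 = 36.2890
  Storage, OS B: 86×200/346 = 49.7110
Contributions (O − E)²/E:
  (53 − 53.1676)²/53.1676 = 0.0005
  (73 − 72.8324)²/72.8324 = 0.0004
  (41 − 56.5434)²/56.5434 = 4.2728
  (93 − 77.4566)²/77.4566 = 3.1191
  (52 − 36.2890)²/36.2890 = 6.8019
  (34 − 49.7110)²/49.7110 = 4.9654
χ² = 0.0005 + 0.0004 + 4.2728 + 3.1191 + 6.8019 + 4.9654 = 19.160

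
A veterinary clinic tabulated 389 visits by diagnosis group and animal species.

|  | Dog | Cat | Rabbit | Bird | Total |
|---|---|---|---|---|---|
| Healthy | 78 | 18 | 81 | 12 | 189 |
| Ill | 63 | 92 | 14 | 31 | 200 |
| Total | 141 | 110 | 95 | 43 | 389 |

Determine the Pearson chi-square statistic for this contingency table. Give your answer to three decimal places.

Grand total N = 389.
Expected counts (row total × column total / N):
  Healthy, Dog: 189×141/389 = 68.5064
  Healthy, Cat: 189×110/389 = 53.4447
  Healthy, Rabbit: 189×95/389 = 46.1568
  Healthy, Bird: 189×43/389 = 20.8920
  Ill, Dog: 200×141/389 = 72.4936
  Ill, Cat: 200×110/389 = 56.5553
  Ill, Rabbit: 200×95/389 = 48.8432
  Ill, Bird: 200×43/389 = 22.1080
Contributions (O − E)²/E:
  (78 − 68.5064)²/68.5064 = 1.3156
  (18 − 53.4447)²/53.4447 = 23.5070
  (81 − 46.1568)²/46.1568 = 26.3027
  (12 − 20.8920)²/20.8920 = 3.7846
  (63 − 72.4936)²/72.4936 = 1.2433
  (92 − 56.5553)²/56.5553 = 22.2141
  (14 − 48.8432)²/48.8432 = 24.8560
  (31 − 22.1080)²/22.1080 = 3.5764
χ² = 1.3156 + 23.5070 + 26.3027 + 3.7846 + 1.2433 + 22.2141 + 24.8560 + 3.5764 = 106.800

106.800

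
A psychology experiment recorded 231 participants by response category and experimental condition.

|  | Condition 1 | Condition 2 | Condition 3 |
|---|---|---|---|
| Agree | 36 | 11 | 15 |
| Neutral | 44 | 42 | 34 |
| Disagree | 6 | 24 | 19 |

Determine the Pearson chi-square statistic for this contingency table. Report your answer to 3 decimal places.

Row totals: 62, 120, 49. Column totals: 86, 77, 68. Grand total N = 231.
Expected counts (row total × column total / N):
  Agree, Condition 1: 62×86/231 = 23.0823
  Agree, Condition 2: 62×77/231 = 20.6667
  Agree, Condition 3: 62×68/231 = 18.2511
  Neutral, Condition 1: 120×86/231 = 44.6753
  Neutral, Condition 2: 120×77/231 = 40.0000
  Neutral, Condition 3: 120×68/231 = 35.3247
  Disagree, Condition 1: 49×86/231 = 18.2424
  Disagree, Condition 2: 49×77/231 = 16.3333
  Disagree, Condition 3: 49×68/231 = 14.4242
Contributions (O − E)²/E:
  (36 − 23.0823)²/23.0823 = 7.2292
  (11 − 20.6667)²/20.6667 = 4.5215
  (15 − 18.2511)²/18.2511 = 0.5791
  (44 − 44.6753)²/44.6753 = 0.0102
  (42 − 40.0000)²/40.0000 = 0.1000
  (34 − 35.3247)²/35.3247 = 0.0497
  (6 − 18.2424)²/18.2424 = 8.2158
  (24 − 16.3333)²/16.3333 = 3.5987
  (19 − 14.4242)²/14.4242 = 1.4516
χ² = 7.2292 + 4.5215 + 0.5791 + 0.0102 + 0.1000 + 0.0497 + 8.2158 + 3.5987 + 1.4516 = 25.756

25.756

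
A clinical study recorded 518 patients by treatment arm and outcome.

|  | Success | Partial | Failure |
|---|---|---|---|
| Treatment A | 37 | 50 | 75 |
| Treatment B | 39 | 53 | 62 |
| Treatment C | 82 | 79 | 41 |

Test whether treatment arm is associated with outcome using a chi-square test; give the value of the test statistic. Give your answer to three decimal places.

32.891

Row totals: 162, 154, 202. Column totals: 158, 182, 178. Grand total N = 518.
Expected counts (row total × column total / N):
  Treatment A, Success: 162×158/518 = 49.41313
  Treatment A, Partial: 162×182/518 = 56.91892
  Treatment A, Failure: 162×178/518 = 55.66795
  Treatment B, Success: 154×158/518 = 46.97297
  Treatment B, Partial: 154×182/518 = 54.10811
  Treatment B, Failure: 154×178/518 = 52.91892
  Treatment C, Success: 202×158/518 = 61.61390
  Treatment C, Partial: 202×182/518 = 70.97297
  Treatment C, Failure: 202×178/518 = 69.41313
Contributions (O − E)²/E:
  (37 − 49.41313)²/49.41313 = 3.1183
  (50 − 56.91892)²/56.91892 = 0.8410
  (75 − 55.66795)²/55.66795 = 6.7135
  (39 − 46.97297)²/46.97297 = 1.3533
  (53 − 54.10811)²/54.10811 = 0.0227
  (62 − 52.91892)²/52.91892 = 1.5583
  (82 − 61.61390)²/61.61390 = 6.7451
  (79 − 70.97297)²/70.97297 = 0.9079
  (41 − 69.41313)²/69.41313 = 11.6305
χ² = 3.1183 + 0.8410 + 6.7135 + 1.3533 + 0.0227 + 1.5583 + 6.7451 + 0.9079 + 11.6305 = 32.891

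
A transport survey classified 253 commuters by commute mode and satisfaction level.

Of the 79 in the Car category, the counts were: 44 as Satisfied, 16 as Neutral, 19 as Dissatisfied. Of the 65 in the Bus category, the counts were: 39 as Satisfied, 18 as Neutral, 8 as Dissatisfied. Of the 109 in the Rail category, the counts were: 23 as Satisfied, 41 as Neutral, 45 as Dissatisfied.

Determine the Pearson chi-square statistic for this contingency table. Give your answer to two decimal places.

Row totals: 79, 65, 109. Column totals: 106, 75, 72. Grand total N = 253.
Expected counts (row total × column total / N):
  Car, Satisfied: 79×106/253 = 33.099
  Car, Neutral: 79×75/253 = 23.419
  Car, Dissatisfied: 79×72/253 = 22.482
  Bus, Satisfied: 65×106/253 = 27.233
  Bus, Neutral: 65×75/253 = 19.269
  Bus, Dissatisfied: 65×72/253 = 18.498
  Rail, Satisfied: 109×106/253 = 45.668
  Rail, Neutral: 109×75/253 = 32.312
  Rail, Dissatisfied: 109×72/253 = 31.020
Contributions (O − E)²/E:
  (44 − 33.099)²/33.099 = 3.5902
  (16 − 23.419)²/23.419 = 2.3503
  (19 − 22.482)²/22.482 = 0.5393
  (39 − 27.233)²/27.233 = 5.0844
  (18 − 19.269)²/19.269 = 0.0836
  (8 − 18.498)²/18.498 = 5.9578
  (23 − 45.668)²/45.668 = 11.2516
  (41 − 32.312)²/32.312 = 2.3360
  (45 − 31.020)²/31.020 = 6.3005
χ² = 3.5902 + 2.3503 + 0.5393 + 5.0844 + 0.0836 + 5.9578 + 11.2516 + 2.3360 + 6.3005 = 37.49

37.49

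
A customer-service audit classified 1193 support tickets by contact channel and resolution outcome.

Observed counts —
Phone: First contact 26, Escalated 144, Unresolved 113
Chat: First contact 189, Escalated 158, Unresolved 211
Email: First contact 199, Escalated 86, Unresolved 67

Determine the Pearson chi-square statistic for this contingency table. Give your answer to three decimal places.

Row totals: 283, 558, 352. Column totals: 414, 388, 391. Grand total N = 1193.
Expected counts (row total × column total / N):
  Phone, First contact: 283×414/1193 = 98.20788
  Phone, Escalated: 283×388/1193 = 92.04023
  Phone, Unresolved: 283×391/1193 = 92.75189
  Chat, First contact: 558×414/1193 = 193.63956
  Chat, Escalated: 558×388/1193 = 181.47863
  Chat, Unresolved: 558×391/1193 = 182.88181
  Email, First contact: 352×414/1193 = 122.15256
  Email, Escalated: 352×388/1193 = 114.48114
  Email, Unresolved: 352×391/1193 = 115.36630
Contributions (O − E)²/E:
  (26 − 98.20788)²/98.20788 = 53.0912
  (144 − 92.04023)²/92.04023 = 29.3330
  (113 − 92.75189)²/92.75189 = 4.4202
  (189 − 193.63956)²/193.63956 = 0.1112
  (158 − 181.47863)²/181.47863 = 3.0375
  (211 − 182.88181)²/182.88181 = 4.3232
  (199 − 122.15256)²/122.15256 = 48.3455
  (86 − 114.48114)²/114.48114 = 7.0857
  (67 − 115.36630)²/115.36630 = 20.2771
χ² = 53.0912 + 29.3330 + 4.4202 + 0.1112 + 3.0375 + 4.3232 + 48.3455 + 7.0857 + 20.2771 = 170.025

170.025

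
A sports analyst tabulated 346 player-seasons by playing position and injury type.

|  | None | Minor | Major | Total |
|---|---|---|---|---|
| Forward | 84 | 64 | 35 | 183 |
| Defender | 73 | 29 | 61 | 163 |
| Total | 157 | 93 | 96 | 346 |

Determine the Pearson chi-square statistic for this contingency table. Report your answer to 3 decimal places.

Grand total N = 346.
Expected counts (row total × column total / N):
  Forward, None: 183×157/346 = 83.0376
  Forward, Minor: 183×93/346 = 49.1879
  Forward, Major: 183×96/346 = 50.7746
  Defender, None: 163×157/346 = 73.9624
  Defender, Minor: 163×93/346 = 43.8121
  Defender, Major: 163×96/346 = 45.2254
Contributions (O − E)²/E:
  (84 − 83.0376)²/83.0376 = 0.0112
  (64 − 49.1879)²/49.1879 = 4.4604
  (35 − 50.7746)²/50.7746 = 4.9008
  (73 − 73.9624)²/73.9624 = 0.0125
  (29 − 43.8121)²/43.8121 = 5.0077
  (61 − 45.2254)²/45.2254 = 5.5022
χ² = 0.0112 + 4.4604 + 4.9008 + 0.0125 + 5.0077 + 5.5022 = 19.895

19.895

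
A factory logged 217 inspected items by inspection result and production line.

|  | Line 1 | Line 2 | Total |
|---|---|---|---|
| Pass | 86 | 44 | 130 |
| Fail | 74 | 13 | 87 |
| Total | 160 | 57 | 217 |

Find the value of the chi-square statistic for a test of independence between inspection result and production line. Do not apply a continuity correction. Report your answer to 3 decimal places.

Grand total N = 217.
Expected counts (row total × column total / N):
  Pass, Line 1: 130×160/217 = 95.8525
  Pass, Line 2: 130×57/217 = 34.1475
  Fail, Line 1: 87×160/217 = 64.1475
  Fail, Line 2: 87×57/217 = 22.8525
Contributions (O − E)²/E:
  (86 − 95.8525)²/95.8525 = 1.0127
  (44 − 34.1475)²/34.1475 = 2.8427
  (74 − 64.1475)²/64.1475 = 1.5133
  (13 − 22.8525)²/22.8525 = 4.2478
χ² = 1.0127 + 2.8427 + 1.5133 + 4.2478 = 9.617

9.617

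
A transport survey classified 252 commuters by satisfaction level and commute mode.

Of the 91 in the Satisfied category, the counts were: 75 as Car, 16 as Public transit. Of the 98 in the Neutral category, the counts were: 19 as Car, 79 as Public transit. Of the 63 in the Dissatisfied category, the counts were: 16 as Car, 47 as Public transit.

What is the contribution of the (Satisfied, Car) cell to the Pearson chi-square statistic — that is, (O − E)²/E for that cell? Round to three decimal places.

Row total (Satisfied) = 91; column total (Car) = 110; N = 252.
Expected count E = 91 × 110 / 252 = 39.72222.
Contribution = (O − E)²/E = (75 − 39.72222)² / 39.72222 = 31.331.

31.331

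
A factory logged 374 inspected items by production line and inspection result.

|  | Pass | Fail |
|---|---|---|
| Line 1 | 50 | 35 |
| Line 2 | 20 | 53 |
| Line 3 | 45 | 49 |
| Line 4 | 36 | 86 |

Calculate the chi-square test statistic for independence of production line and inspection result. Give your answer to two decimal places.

25.30

Row totals: 85, 73, 94, 122. Column totals: 151, 223. Grand total N = 374.
Expected counts (row total × column total / N):
  Line 1, Pass: 85×151/374 = 34.318
  Line 1, Fail: 85×223/374 = 50.682
  Line 2, Pass: 73×151/374 = 29.473
  Line 2, Fail: 73×223/374 = 43.527
  Line 3, Pass: 94×151/374 = 37.952
  Line 3, Fail: 94×223/374 = 56.048
  Line 4, Pass: 122×151/374 = 49.257
  Line 4, Fail: 122×223/374 = 72.743
Contributions (O − E)²/E:
  (50 − 34.318)²/34.318 = 7.1661
  (35 − 50.682)²/50.682 = 4.8523
  (20 − 29.473)²/29.473 = 3.0447
  (53 − 43.527)²/43.527 = 2.0617
  (45 − 37.952)²/37.952 = 1.3089
  (49 − 56.048)²/56.048 = 0.8863
  (36 − 49.257)²/49.257 = 3.5680
  (86 − 72.743)²/72.743 = 2.4160
χ² = 7.1661 + 4.8523 + 3.0447 + 2.0617 + 1.3089 + 0.8863 + 3.5680 + 2.4160 = 25.30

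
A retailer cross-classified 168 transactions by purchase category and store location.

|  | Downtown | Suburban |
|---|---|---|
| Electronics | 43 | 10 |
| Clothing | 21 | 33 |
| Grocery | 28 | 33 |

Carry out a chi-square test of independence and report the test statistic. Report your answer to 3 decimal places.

Row totals: 53, 54, 61. Column totals: 92, 76. Grand total N = 168.
Expected counts (row total × column total / N):
  Electronics, Downtown: 53×92/168 = 29.02381
  Electronics, Suburban: 53×76/168 = 23.97619
  Clothing, Downtown: 54×92/168 = 29.57143
  Clothing, Suburban: 54×76/168 = 24.42857
  Grocery, Downtown: 61×92/168 = 33.40476
  Grocery, Suburban: 61×76/168 = 27.59524
Contributions (O − E)²/E:
  (43 − 29.02381)²/29.02381 = 6.7301
  (10 − 23.97619)²/23.97619 = 8.1470
  (21 − 29.57143)²/29.57143 = 2.4845
  (33 − 24.42857)²/24.42857 = 3.0075
  (28 − 33.40476)²/33.40476 = 0.8745
  (33 − 27.59524)²/27.59524 = 1.0586
χ² = 6.7301 + 8.1470 + 2.4845 + 3.0075 + 0.8745 + 1.0586 = 22.302

22.302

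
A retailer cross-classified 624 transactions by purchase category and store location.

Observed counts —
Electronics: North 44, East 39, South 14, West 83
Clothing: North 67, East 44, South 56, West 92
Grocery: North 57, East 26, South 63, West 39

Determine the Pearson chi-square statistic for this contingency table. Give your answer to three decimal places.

51.075

Row totals: 180, 259, 185. Column totals: 168, 109, 133, 214. Grand total N = 624.
Expected counts (row total × column total / N):
  Electronics, North: 180×168/624 = 48.4615
  Electronics, East: 180×109/624 = 31.4423
  Electronics, South: 180×133/624 = 38.3654
  Electronics, West: 180×214/624 = 61.7308
  Clothing, North: 259×168/624 = 69.7308
  Clothing, East: 259×109/624 = 45.2420
  Clothing, South: 259×133/624 = 55.2035
  Clothing, West: 259×214/624 = 88.8237
  Grocery, North: 185×168/624 = 49.8077
  Grocery, East: 185×109/624 = 32.3157
  Grocery, South: 185×133/624 = 39.4311
  Grocery, West: 185×214/624 = 63.4455
Contributions (O − E)²/E:
  (44 − 48.4615)²/48.4615 = 0.4107
  (39 − 31.4423)²/31.4423 = 1.8166
  (14 − 38.3654)²/38.3654 = 15.4742
  (83 − 61.7308)²/61.7308 = 7.3283
  (67 − 69.7308)²/69.7308 = 0.1069
  (44 − 45.2420)²/45.2420 = 0.0341
  (56 − 55.2035)²/55.2035 = 0.0115
  (92 − 88.8237)²/88.8237 = 0.1136
  (57 − 49.8077)²/49.8077 = 1.0386
  (26 − 32.3157)²/32.3157 = 1.2343
  (63 − 39.4311)²/39.4311 = 14.0877
  (39 − 63.4455)²/63.4455 = 9.4188
χ² = 0.4107 + 1.8166 + 15.4742 + 7.3283 + 0.1069 + 0.0341 + 0.0115 + 0.1136 + 1.0386 + 1.2343 + 14.0877 + 9.4188 = 51.075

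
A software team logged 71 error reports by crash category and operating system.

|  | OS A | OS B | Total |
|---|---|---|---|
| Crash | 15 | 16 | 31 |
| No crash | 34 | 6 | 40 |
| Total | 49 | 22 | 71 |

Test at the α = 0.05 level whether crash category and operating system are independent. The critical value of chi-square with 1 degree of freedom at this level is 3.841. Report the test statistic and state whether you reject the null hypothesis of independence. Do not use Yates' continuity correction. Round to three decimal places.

Grand total N = 71.
Expected counts (row total × column total / N):
  Crash, OS A: 31×49/71 = 21.3944
  Crash, OS B: 31×22/71 = 9.6056
  No crash, OS A: 40×49/71 = 27.6056
  No crash, OS B: 40×22/71 = 12.3944
Contributions (O − E)²/E:
  (15 − 21.3944)²/21.3944 = 1.9112
  (16 − 9.6056)²/9.6056 = 4.2567
  (34 − 27.6056)²/27.6056 = 1.4812
  (6 − 12.3944)²/12.3944 = 3.2989
χ² = 1.9112 + 4.2567 + 1.4812 + 3.2989 = 10.948
df = (2−1)(2−1) = 1. Since 10.948 > 3.841, reject the null hypothesis of independence at α = 0.05.

10.948; reject H₀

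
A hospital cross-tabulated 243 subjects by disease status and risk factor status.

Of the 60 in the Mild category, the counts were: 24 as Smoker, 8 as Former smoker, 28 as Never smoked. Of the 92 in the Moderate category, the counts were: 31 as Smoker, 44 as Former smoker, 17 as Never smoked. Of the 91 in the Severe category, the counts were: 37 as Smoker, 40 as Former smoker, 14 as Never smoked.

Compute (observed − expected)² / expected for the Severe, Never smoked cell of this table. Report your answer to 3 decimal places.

2.966

Row total (Severe) = 91; column total (Never smoked) = 59; N = 243.
Expected count E = 91 × 59 / 243 = 22.09465.
Contribution = (O − E)²/E = (14 − 22.09465)² / 22.09465 = 2.966.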